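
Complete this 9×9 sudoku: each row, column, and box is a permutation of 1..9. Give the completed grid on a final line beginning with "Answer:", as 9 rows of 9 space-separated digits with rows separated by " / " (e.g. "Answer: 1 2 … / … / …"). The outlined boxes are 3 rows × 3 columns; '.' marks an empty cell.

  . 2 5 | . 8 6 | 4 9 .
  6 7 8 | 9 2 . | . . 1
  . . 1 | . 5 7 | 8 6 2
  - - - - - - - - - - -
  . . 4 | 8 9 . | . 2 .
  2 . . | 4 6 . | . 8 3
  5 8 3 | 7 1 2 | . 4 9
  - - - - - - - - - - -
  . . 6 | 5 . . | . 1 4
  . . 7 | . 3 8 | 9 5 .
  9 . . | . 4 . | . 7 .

Step 1. [r4c9∈{5,6,7}] 5 has one home in col 9: r4c9, so r4c9=5.
Step 2. [r1c1∈{3}] r1c1's peers cover all but 3, so r1c1=3.
Step 3. [r8c9∈{6}] r8c9 is down to just 6, so r8c9=6.
Step 4. [r9c6∈{1}] r9c6 has the single candidate 1 ⇒ r9c6=1.
Step 5. [r9c3∈{2}] r9c3's peers cover all but 2 ⇒ r9c3=2.
Step 6. [r9c7∈{3}] r9c7 has the single candidate 3. So r9c7=3.
Step 7. [r5c7∈{1,7}] in row 5, 7 fits only at r5c7 ⇒ r5c7=7.
Step 8. [r5c2∈{1,9}] 1 has one home in row 5: r5c2, so r5c2=1.
Step 9. [r3c1∈{4}] r3c1 has the single candidate 4 ⇒ r3c1=4.
Step 10. [r2c8∈{3}] only 3 remains possible at r2c8. So r2c8=3.
Step 11. [r4c7∈{1,6}] in row 4, 1 fits only at r4c7 ⇒ r4c7=1.
Step 12. [r8c4∈{2}] r8c4's peers cover all but 2, so r8c4=2.
Step 13. [r7c7∈{2}] r7c7 is down to just 2 ⇒ r7c7=2.
Step 14. [r4c2∈{6}] r4c2 has the single candidate 6 ⇒ r4c2=6.
Step 15. [r8c1∈{1}] r8c1 is down to just 1. So r8c1=1.
Step 16. [r3c4∈{3}] only 3 remains possible at r3c4. So r3c4=3.
Step 17. [r8c2∈{4}] only 4 remains possible at r8c2 ⇒ r8c2=4.
Step 18. [r9c9∈{8}] r9c9 has the single candidate 8. So r9c9=8.
Step 19. [r7c5∈{7}] only 7 remains possible at r7c5 ⇒ r7c5=7.
Step 20. [r1c4∈{1}] r1c4 has the single candidate 1. So r1c4=1.
Step 21. [r4c1∈{7}] r4c1's peers cover all but 7 ⇒ r4c1=7.
Step 22. [r6c7∈{6}] only 6 remains possible at r6c7 ⇒ r6c7=6.
Step 23. [r5c3∈{9}] r5c3 is down to just 9, so r5c3=9.
Step 24. [r9c2∈{5}] r9c2 has the single candidate 5, so r9c2=5.
Step 25. [r5c6∈{5}] r5c6 is down to just 5. So r5c6=5.
Step 26. [r2c7∈{5}] r2c7 has the single candidate 5, so r2c7=5.
Step 27. [r7c2∈{3}] nothing but 3 survives at r7c2, so r7c2=3.
Step 28. [r4c6∈{3}] r4c6 has the single candidate 3 ⇒ r4c6=3.
Step 29. [r7c1∈{8}] nothing but 8 survives at r7c1 ⇒ r7c1=8.
Step 30. [r3c2∈{9}] nothing but 9 survives at r3c2 ⇒ r3c2=9.
Step 31. [r9c4∈{6}] only 6 remains possible at r9c4, so r9c4=6.
Step 32. [r2c6∈{4}] nothing but 4 survives at r2c6. So r2c6=4.
Step 33. [r1c9∈{7}] nothing but 7 survives at r1c9. So r1c9=7.
Step 34. [r7c6∈{9}] nothing but 9 survives at r7c6. So r7c6=9.

Answer: 3 2 5 1 8 6 4 9 7 / 6 7 8 9 2 4 5 3 1 / 4 9 1 3 5 7 8 6 2 / 7 6 4 8 9 3 1 2 5 / 2 1 9 4 6 5 7 8 3 / 5 8 3 7 1 2 6 4 9 / 8 3 6 5 7 9 2 1 4 / 1 4 7 2 3 8 9 5 6 / 9 5 2 6 4 1 3 7 8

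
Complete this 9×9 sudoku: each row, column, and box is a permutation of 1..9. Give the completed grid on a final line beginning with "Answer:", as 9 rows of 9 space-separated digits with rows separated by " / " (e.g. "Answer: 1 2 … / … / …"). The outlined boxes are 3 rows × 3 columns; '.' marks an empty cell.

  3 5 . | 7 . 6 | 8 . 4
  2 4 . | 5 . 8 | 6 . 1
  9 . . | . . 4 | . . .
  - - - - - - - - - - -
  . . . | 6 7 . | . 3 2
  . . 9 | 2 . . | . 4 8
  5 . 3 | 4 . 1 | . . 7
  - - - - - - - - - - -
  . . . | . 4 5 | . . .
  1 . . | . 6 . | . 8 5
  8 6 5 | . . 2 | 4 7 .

Step 1. [r7c1∈{7}] r7c1 has the single candidate 7, so r7c1=7.
Step 2. [r7c8∈{1,2,6,9}] in col 8, 1 fits only at r7c8 ⇒ r7c8=1.
Step 3. [r2c5∈{3,9}] across row 2, 3 lands solely at r2c5. So r2c5=3.
Step 4. [r1c5∈{1,2,9}] in box 2, 9 fits only at r1c5 ⇒ r1c5=9.
Step 5. [r3c7∈{2,3,5,7}] r3c7 is the only open cell in col 7 admitting 7, so r3c7=7.
Step 6. [r3c4∈{1}] r3c4 is down to just 1 ⇒ r3c4=1.
Step 7. [r7c3∈{2}] r7c3 is down to just 2. So r7c3=2.
Step 8. [r6c7∈{9}] r6c7's peers cover all but 9, so r6c7=9.
Step 9. [r7c7∈{3}] r7c7 has the single candidate 3. So r7c7=3.
Step 10. [r3c2∈{8}] r3c2 has the single candidate 8. So r3c2=8.
Step 11. [r7c2∈{9}] r7c2 is down to just 9 ⇒ r7c2=9.
Step 12. [r9c4∈{3,9}] r9c4 is the only open cell in row 9 admitting 3, so r9c4=3.
Step 13. [r4c2∈{1}] nothing but 1 survives at r4c2 ⇒ r4c2=1.
Step 14. [r3c8∈{2,5}] 5 has one home in row 3: r3c8, so r3c8=5.
Step 15. [r4c6∈{9}] r4c6 is down to just 9 ⇒ r4c6=9.
Step 16. [r4c1∈{4}] nothing but 4 survives at r4c1, so r4c1=4.
Step 17. [r5c5∈{5}] r5c5 has the single candidate 5 ⇒ r5c5=5.
Step 18. [r6c5∈{8}] r6c5 has the single candidate 8. So r6c5=8.
Step 19. [r8c3∈{4}] r8c3 is down to just 4, so r8c3=4.
Step 20. [r5c2∈{7}] r5c2's peers cover all but 7 ⇒ r5c2=7.
Step 21. [r5c1∈{6}] r5c1 has the single candidate 6, so r5c1=6.
Step 22. [r8c4∈{9}] nothing but 9 survives at r8c4, so r8c4=9.
Step 23. [r9c5∈{1}] only 1 remains possible at r9c5, so r9c5=1.
Step 24. [r4c3∈{8}] nothing but 8 survives at r4c3 ⇒ r4c3=8.
Step 25. [r8c7∈{2}] r8c7 has the single candidate 2, so r8c7=2.
Step 26. [r8c2∈{3}] r8c2's peers cover all but 3, so r8c2=3.
Step 27. [r2c8∈{9}] r2c8 is down to just 9, so r2c8=9.
Step 28. [r6c2∈{2}] r6c2 has the single candidate 2. So r6c2=2.
Step 29. [r2c3∈{7}] only 7 remains possible at r2c3. So r2c3=7.
Step 30. [r1c8∈{2}] r1c8 is down to just 2. So r1c8=2.
Step 31. [r3c9∈{3}] r3c9 is down to just 3, so r3c9=3.
Step 32. [r3c5∈{2}] r3c5 has the single candidate 2. So r3c5=2.
Step 33. [r8c6∈{7}] nothing but 7 survives at r8c6, so r8c6=7.
Step 34. [r6c8∈{6}] r6c8 is down to just 6 ⇒ r6c8=6.
Step 35. [r7c9∈{6}] r7c9 has the single candidate 6, so r7c9=6.
Step 36. [r4c7∈{5}] nothing but 5 survives at r4c7, so r4c7=5.
Step 37. [r5c7∈{1}] only 1 remains possible at r5c7, so r5c7=1.
Step 38. [r9c9∈{9}] r9c9's peers cover all but 9. So r9c9=9.
Step 39. [r1c3∈{1}] r1c3's peers cover all but 1 ⇒ r1c3=1.
Step 40. [r3c3∈{6}] only 6 remains possible at r3c3. So r3c3=6.
Step 41. [r5c6∈{3}] r5c6 has the single candidate 3 ⇒ r5c6=3.
Step 42. [r7c4∈{8}] only 8 remains possible at r7c4 ⇒ r7c4=8.

Answer: 3 5 1 7 9 6 8 2 4 / 2 4 7 5 3 8 6 9 1 / 9 8 6 1 2 4 7 5 3 / 4 1 8 6 7 9 5 3 2 / 6 7 9 2 5 3 1 4 8 / 5 2 3 4 8 1 9 6 7 / 7 9 2 8 4 5 3 1 6 / 1 3 4 9 6 7 2 8 5 / 8 6 5 3 1 2 4 7 9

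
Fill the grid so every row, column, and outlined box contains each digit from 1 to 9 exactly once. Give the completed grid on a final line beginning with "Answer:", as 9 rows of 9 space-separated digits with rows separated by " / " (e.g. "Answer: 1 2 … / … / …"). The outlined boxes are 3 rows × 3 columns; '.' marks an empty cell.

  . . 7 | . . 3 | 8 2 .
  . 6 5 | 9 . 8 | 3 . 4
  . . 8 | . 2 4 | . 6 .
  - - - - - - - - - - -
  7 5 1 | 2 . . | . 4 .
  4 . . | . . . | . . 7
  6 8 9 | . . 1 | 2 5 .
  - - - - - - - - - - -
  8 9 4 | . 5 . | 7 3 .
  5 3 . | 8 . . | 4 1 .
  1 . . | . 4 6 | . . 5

Step 1. [r4c6∈{9}] only 9 remains possible at r4c6 ⇒ r4c6=9.
Step 2. [r3c4∈{1,5,7}] in row 3, 7 fits only at r3c4, so r3c4=7.
Step 3. [r4c9∈{3,6,8}] 8 has one home in col 9: r4c9 ⇒ r4c9=8.
Step 4. [r4c5∈{3,6}] in row 4, 3 fits only at r4c5. So r4c5=3.
Step 5. [r9c7∈{9}] r9c7's peers cover all but 9 ⇒ r9c7=9.
Step 6. [r1c4∈{1,5,6}] 5 has one home in row 1: r1c4, so r1c4=5.
Step 7. [r9c3∈{2}] r9c3's peers cover all but 2 ⇒ r9c3=2.
Step 8. [r3c2∈{1}] r3c2 has the single candidate 1. So r3c2=1.
Step 9. [r3c9∈{9}] only 9 remains possible at r3c9, so r3c9=9.
Step 10. [r7c9∈{2,6}] across row 7, 6 lands solely at r7c9. So r7c9=6.
Step 11. [r5c4∈{6}] nothing but 6 survives at r5c4 ⇒ r5c4=6.
Step 12. [r8c6∈{2,7}] in col 6, 7 fits only at r8c6. So r8c6=7.
Step 13. [r1c5∈{1,6}] in row 1, 6 fits only at r1c5, so r1c5=6.
Step 14. [r1c1∈{9}] r1c1 is down to just 9, so r1c1=9.
Step 15. [r8c9∈{2}] only 2 remains possible at r8c9 ⇒ r8c9=2.
Step 16. [r6c5∈{7}] r6c5's peers cover all but 7. So r6c5=7.
Step 17. [r2c8∈{7}] nothing but 7 survives at r2c8. So r2c8=7.
Step 18. [r5c5∈{8}] r5c5's peers cover all but 8, so r5c5=8.
Step 19. [r3c1∈{3}] nothing but 3 survives at r3c1, so r3c1=3.
Step 20. [r5c8∈{9}] r5c8 is down to just 9, so r5c8=9.
Step 21. [r2c5∈{1}] r2c5's peers cover all but 1 ⇒ r2c5=1.
Step 22. [r1c2∈{4}] r1c2's peers cover all but 4. So r1c2=4.
Step 23. [r6c4∈{4}] r6c4's peers cover all but 4 ⇒ r6c4=4.
Step 24. [r5c6∈{5}] r5c6 is down to just 5. So r5c6=5.
Step 25. [r9c2∈{7}] r9c2 is down to just 7. So r9c2=7.
Step 26. [r8c3∈{6}] r8c3 is down to just 6. So r8c3=6.
Step 27. [r5c2∈{2}] r5c2's peers cover all but 2 ⇒ r5c2=2.
Step 28. [r1c9∈{1}] only 1 remains possible at r1c9, so r1c9=1.
Step 29. [r2c1∈{2}] nothing but 2 survives at r2c1 ⇒ r2c1=2.
Step 30. [r5c3∈{3}] only 3 remains possible at r5c3, so r5c3=3.
Step 31. [r9c4∈{3}] r9c4 is down to just 3, so r9c4=3.
Step 32. [r9c8∈{8}] only 8 remains possible at r9c8, so r9c8=8.
Step 33. [r7c4∈{1}] only 1 remains possible at r7c4, so r7c4=1.
Step 34. [r3c7∈{5}] nothing but 5 survives at r3c7 ⇒ r3c7=5.
Step 35. [r8c5∈{9}] r8c5 has the single candidate 9, so r8c5=9.
Step 36. [r5c7∈{1}] r5c7 has the single candidate 1 ⇒ r5c7=1.
Step 37. [r7c6∈{2}] r7c6 is down to just 2. So r7c6=2.
Step 38. [r6c9∈{3}] nothing but 3 survives at r6c9 ⇒ r6c9=3.
Step 39. [r4c7∈{6}] r4c7 has the single candidate 6 ⇒ r4c7=6.

Answer: 9 4 7 5 6 3 8 2 1 / 2 6 5 9 1 8 3 7 4 / 3 1 8 7 2 4 5 6 9 / 7 5 1 2 3 9 6 4 8 / 4 2 3 6 8 5 1 9 7 / 6 8 9 4 7 1 2 5 3 / 8 9 4 1 5 2 7 3 6 / 5 3 6 8 9 7 4 1 2 / 1 7 2 3 4 6 9 8 5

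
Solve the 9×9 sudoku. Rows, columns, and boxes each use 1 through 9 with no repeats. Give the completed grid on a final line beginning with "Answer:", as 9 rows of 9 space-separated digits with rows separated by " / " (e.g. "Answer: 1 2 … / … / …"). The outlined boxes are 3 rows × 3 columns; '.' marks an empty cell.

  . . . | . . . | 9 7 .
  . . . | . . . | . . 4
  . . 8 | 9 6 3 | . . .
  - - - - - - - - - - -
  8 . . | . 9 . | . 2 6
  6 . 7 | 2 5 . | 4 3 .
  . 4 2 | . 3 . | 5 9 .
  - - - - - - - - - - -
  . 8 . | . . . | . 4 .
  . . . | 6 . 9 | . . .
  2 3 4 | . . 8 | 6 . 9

Step 1. [r6c1∈{1}] nothing but 1 survives at r6c1 ⇒ r6c1=1.
Step 2. [r5c6∈{1}] only 1 remains possible at r5c6, so r5c6=1.
Step 3. [r7c4∈{1,3,5,7}] across col 4, 3 lands solely at r7c4 ⇒ r7c4=3.
Step 4. [r4c7∈{1,7}] across row 4, 1 lands solely at r4c7, so r4c7=1.
Step 5. [r3c7∈{2}] r3c7's peers cover all but 2, so r3c7=2.
Step 6. [r7c7∈{7}] only 7 remains possible at r7c7 ⇒ r7c7=7.
Step 7. [r4c2∈{5}] nothing but 5 survives at r4c2, so r4c2=5.
Step 8. [r7c3∈{1,5,6,9}] 6 has one home in row 7: r7c3, so r7c3=6.
Step 9. [r2c3∈{1,3,5,9}] col 3 places 9 nowhere but r2c3, so r2c3=9.
Step 10. [r6c4∈{7,8}] in box 5, 8 fits only at r6c4 ⇒ r6c4=8.
Step 11. [r2c8∈{1,5,6,8}] in col 8, 6 fits only at r2c8 ⇒ r2c8=6.
Step 12. [r8c5∈{1,2,4,7}] in row 8, 4 fits only at r8c5. So r8c5=4.
Step 13. [r8c9∈{1,2,3,5,8}] row 8 places 2 nowhere but r8c9. So r8c9=2.
Step 14. [r1c9∈{1,3,5,8}] across col 9, 3 lands solely at r1c9 ⇒ r1c9=3.
Step 15. [r3c1∈{4,5,7}] in row 3, 4 fits only at r3c1. So r3c1=4.
Step 16. [r1c1∈{5}] r1c1 has the single candidate 5, so r1c1=5.
Step 17. [r1c3∈{1}] r1c3 has the single candidate 1 ⇒ r1c3=1.
Step 18. [r8c8∈{1,5,8}] in col 8, 8 fits only at r8c8. So r8c8=8.
Step 19. [r3c2∈{7}] r3c2 has the single candidate 7 ⇒ r3c2=7.
Step 20. [r2c2∈{2}] r2c2's peers cover all but 2. So r2c2=2.
Step 21. [r1c5∈{2,8}] r1c5 is the only open cell in row 1 admitting 8. So r1c5=8.
Step 22. [r1c6∈{2,4}] row 1 places 2 nowhere but r1c6. So r1c6=2.
Step 23. [r7c6∈{5}] r7c6's peers cover all but 5. So r7c6=5.
Step 24. [r2c6∈{7}] nothing but 7 survives at r2c6. So r2c6=7.
Step 25. [r7c9∈{1}] r7c9 is down to just 1 ⇒ r7c9=1.
Step 26. [r9c5∈{1,7}] r9c5 is the only open cell in col 5 admitting 7, so r9c5=7.
Step 27. [r2c4∈{1,5}] across row 2, 5 lands solely at r2c4. So r2c4=5.
Step 28. [r4c6∈{4}] r4c6 is down to just 4. So r4c6=4.
Step 29. [r3c8∈{1,5}] across row 3, 1 lands solely at r3c8 ⇒ r3c8=1.
Step 30. [r8c1∈{7}] r8c1 has the single candidate 7. So r8c1=7.
Step 31. [r7c5∈{2}] only 2 remains possible at r7c5, so r7c5=2.
Step 32. [r4c3∈{3}] only 3 remains possible at r4c3, so r4c3=3.
Step 33. [r2c5∈{1}] only 1 remains possible at r2c5. So r2c5=1.
Step 34. [r2c1∈{3}] r2c1 has the single candidate 3, so r2c1=3.
Step 35. [r6c6∈{6}] r6c6 has the single candidate 6, so r6c6=6.
Step 36. [r8c7∈{3}] only 3 remains possible at r8c7 ⇒ r8c7=3.
Step 37. [r4c4∈{7}] r4c4's peers cover all but 7 ⇒ r4c4=7.
Step 38. [r8c2∈{1}] r8c2 is down to just 1 ⇒ r8c2=1.
Step 39. [r7c1∈{9}] nothing but 9 survives at r7c1, so r7c1=9.
Step 40. [r5c2∈{9}] r5c2 is down to just 9. So r5c2=9.
Step 41. [r2c7∈{8}] r2c7 has the single candidate 8, so r2c7=8.
Step 42. [r3c9∈{5}] r3c9's peers cover all but 5 ⇒ r3c9=5.
Step 43. [r1c2∈{6}] r1c2's peers cover all but 6 ⇒ r1c2=6.
Step 44. [r9c4∈{1}] r9c4 has the single candidate 1 ⇒ r9c4=1.
Step 45. [r1c4∈{4}] only 4 remains possible at r1c4, so r1c4=4.
Step 46. [r9c8∈{5}] nothing but 5 survives at r9c8. So r9c8=5.
Step 47. [r8c3∈{5}] r8c3 is down to just 5. So r8c3=5.
Step 48. [r5c9∈{8}] nothing but 8 survives at r5c9 ⇒ r5c9=8.
Step 49. [r6c9∈{7}] r6c9's peers cover all but 7. So r6c9=7.

Answer: 5 6 1 4 8 2 9 7 3 / 3 2 9 5 1 7 8 6 4 / 4 7 8 9 6 3 2 1 5 / 8 5 3 7 9 4 1 2 6 / 6 9 7 2 5 1 4 3 8 / 1 4 2 8 3 6 5 9 7 / 9 8 6 3 2 5 7 4 1 / 7 1 5 6 4 9 3 8 2 / 2 3 4 1 7 8 6 5 9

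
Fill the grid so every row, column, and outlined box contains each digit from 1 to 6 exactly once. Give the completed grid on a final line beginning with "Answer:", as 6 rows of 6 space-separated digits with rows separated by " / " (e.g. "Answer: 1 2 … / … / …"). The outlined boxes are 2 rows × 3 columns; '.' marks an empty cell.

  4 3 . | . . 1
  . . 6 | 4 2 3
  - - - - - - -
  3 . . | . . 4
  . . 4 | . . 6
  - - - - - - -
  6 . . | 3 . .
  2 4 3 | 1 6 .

Step 1. [r1c5∈{5}] r1c5 is down to just 5, so r1c5=5.
Step 2. [r3c2∈{1,2,5,6}] in row 3, 6 fits only at r3c2. So r3c2=6.
Step 3. [r4c2∈{1,2,5}] in col 2, 2 fits only at r4c2. So r4c2=2.
Step 4. [r3c5∈{1}] only 1 remains possible at r3c5, so r3c5=1.
Step 5. [r3c3∈{5}] only 5 remains possible at r3c3, so r3c3=5.
Step 6. [r5c2∈{1,5}] box 5 places 5 nowhere but r5c2. So r5c2=5.
Step 7. [r2c1∈{1,5}] 5 has one home in row 2: r2c1. So r2c1=5.
Step 8. [r5c6∈{2}] nothing but 2 survives at r5c6 ⇒ r5c6=2.
Step 9. [r4c1∈{1}] nothing but 1 survives at r4c1 ⇒ r4c1=1.
Step 10. [r3c4∈{2}] r3c4 is down to just 2. So r3c4=2.
Step 11. [r1c3∈{2}] only 2 remains possible at r1c3. So r1c3=2.
Step 12. [r1c4∈{6}] only 6 remains possible at r1c4 ⇒ r1c4=6.
Step 13. [r6c6∈{5}] only 5 remains possible at r6c6 ⇒ r6c6=5.
Step 14. [r5c5∈{4}] r5c5's peers cover all but 4. So r5c5=4.
Step 15. [r2c2∈{1}] nothing but 1 survives at r2c2 ⇒ r2c2=1.
Step 16. [r4c5∈{3}] r4c5 has the single candidate 3, so r4c5=3.
Step 17. [r5c3∈{1}] nothing but 1 survives at r5c3 ⇒ r5c3=1.
Step 18. [r4c4∈{5}] r4c4 is down to just 5 ⇒ r4c4=5.

Answer: 4 3 2 6 5 1 / 5 1 6 4 2 3 / 3 6 5 2 1 4 / 1 2 4 5 3 6 / 6 5 1 3 4 2 / 2 4 3 1 6 5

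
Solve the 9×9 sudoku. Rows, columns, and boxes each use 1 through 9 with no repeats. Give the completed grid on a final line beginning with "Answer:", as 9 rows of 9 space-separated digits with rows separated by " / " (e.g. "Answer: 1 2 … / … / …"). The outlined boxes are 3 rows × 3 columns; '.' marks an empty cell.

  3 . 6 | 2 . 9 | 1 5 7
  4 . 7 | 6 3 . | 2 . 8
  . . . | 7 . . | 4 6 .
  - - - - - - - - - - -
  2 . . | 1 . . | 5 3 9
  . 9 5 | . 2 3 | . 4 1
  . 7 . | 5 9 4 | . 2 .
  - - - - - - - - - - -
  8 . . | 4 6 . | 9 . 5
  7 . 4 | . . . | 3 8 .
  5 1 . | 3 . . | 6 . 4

Step 1. [r4c3∈{8}] r4c3 has the single candidate 8. So r4c3=8.
Step 2. [r2c6∈{1,5}] 1 has one home in row 2: r2c6, so r2c6=1.
Step 3. [r9c8∈{7}] r9c8's peers cover all but 7. So r9c8=7.
Step 4. [r9c5∈{8}] nothing but 8 survives at r9c5. So r9c5=8.
Step 5. [r9c6∈{2}] r9c6 is down to just 2, so r9c6=2.
Step 6. [r3c5∈{5}] r3c5's peers cover all but 5 ⇒ r3c5=5.
Step 7. [r3c1∈{1,9}] r3c1 is the only open cell in col 1 admitting 9 ⇒ r3c1=9.
Step 8. [r6c1∈{1,6}] col 1 places 1 nowhere but r6c1. So r6c1=1.
Step 9. [r7c2∈{2,3}] r7c2 is the only open cell in col 2 admitting 3, so r7c2=3.
Step 10. [r7c3∈{2}] r7c3's peers cover all but 2. So r7c3=2.
Step 11. [r4c6∈{6,7}] col 6 places 6 nowhere but r4c6, so r4c6=6.
Step 12. [r3c6∈{8}] only 8 remains possible at r3c6 ⇒ r3c6=8.
Step 13. [r6c7∈{8}] nothing but 8 survives at r6c7, so r6c7=8.
Step 14. [r6c9∈{6}] only 6 remains possible at r6c9 ⇒ r6c9=6.
Step 15. [r2c8∈{9}] r2c8 has the single candidate 9. So r2c8=9.
Step 16. [r5c1∈{6}] r5c1 has the single candidate 6. So r5c1=6.
Step 17. [r3c2∈{2}] r3c2's peers cover all but 2. So r3c2=2.
Step 18. [r8c4∈{9}] only 9 remains possible at r8c4, so r8c4=9.
Step 19. [r3c9∈{3}] r3c9 has the single candidate 3 ⇒ r3c9=3.
Step 20. [r4c5∈{7}] r4c5 has the single candidate 7, so r4c5=7.
Step 21. [r3c3∈{1}] r3c3 is down to just 1. So r3c3=1.
Step 22. [r5c7∈{7}] r5c7 is down to just 7. So r5c7=7.
Step 23. [r5c4∈{8}] r5c4 is down to just 8 ⇒ r5c4=8.
Step 24. [r8c5∈{1}] r8c5's peers cover all but 1. So r8c5=1.
Step 25. [r8c6∈{5}] nothing but 5 survives at r8c6, so r8c6=5.
Step 26. [r7c6∈{7}] r7c6's peers cover all but 7 ⇒ r7c6=7.
Step 27. [r6c3∈{3}] r6c3's peers cover all but 3, so r6c3=3.
Step 28. [r9c3∈{9}] only 9 remains possible at r9c3 ⇒ r9c3=9.
Step 29. [r8c9∈{2}] r8c9's peers cover all but 2, so r8c9=2.
Step 30. [r1c5∈{4}] r1c5 is down to just 4. So r1c5=4.
Step 31. [r7c8∈{1}] r7c8 is down to just 1 ⇒ r7c8=1.
Step 32. [r2c2∈{5}] nothing but 5 survives at r2c2. So r2c2=5.
Step 33. [r8c2∈{6}] r8c2's peers cover all but 6 ⇒ r8c2=6.
Step 34. [r4c2∈{4}] r4c2's peers cover all but 4, so r4c2=4.
Step 35. [r1c2∈{8}] r1c2 is down to just 8. So r1c2=8.

Answer: 3 8 6 2 4 9 1 5 7 / 4 5 7 6 3 1 2 9 8 / 9 2 1 7 5 8 4 6 3 / 2 4 8 1 7 6 5 3 9 / 6 9 5 8 2 3 7 4 1 / 1 7 3 5 9 4 8 2 6 / 8 3 2 4 6 7 9 1 5 / 7 6 4 9 1 5 3 8 2 / 5 1 9 3 8 2 6 7 4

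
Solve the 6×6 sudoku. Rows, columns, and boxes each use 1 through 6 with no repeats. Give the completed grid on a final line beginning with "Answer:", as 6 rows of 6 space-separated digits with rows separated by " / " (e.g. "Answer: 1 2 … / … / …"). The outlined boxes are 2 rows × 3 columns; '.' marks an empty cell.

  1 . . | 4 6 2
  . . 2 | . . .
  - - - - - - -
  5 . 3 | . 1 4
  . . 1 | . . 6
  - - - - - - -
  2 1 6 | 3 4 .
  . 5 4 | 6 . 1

Step 1. [r2c6∈{3,5}] 3 has one home in col 6: r2c6, so r2c6=3.
Step 2. [r3c4∈{2}] r3c4's peers cover all but 2. So r3c4=2.
Step 3. [r2c5∈{5}] r2c5 is down to just 5, so r2c5=5.
Step 4. [r4c1∈{4}] r4c1's peers cover all but 4, so r4c1=4.
Step 5. [r3c2∈{6}] nothing but 6 survives at r3c2, so r3c2=6.
Step 6. [r2c4∈{1}] only 1 remains possible at r2c4 ⇒ r2c4=1.
Step 7. [r6c5∈{2}] r6c5 is down to just 2 ⇒ r6c5=2.
Step 8. [r1c3∈{5}] r1c3's peers cover all but 5 ⇒ r1c3=5.
Step 9. [r6c1∈{3}] r6c1 has the single candidate 3, so r6c1=3.
Step 10. [r1c2∈{3}] r1c2's peers cover all but 3 ⇒ r1c2=3.
Step 11. [r4c5∈{3}] nothing but 3 survives at r4c5 ⇒ r4c5=3.
Step 12. [r2c2∈{4}] only 4 remains possible at r2c2 ⇒ r2c2=4.
Step 13. [r4c4∈{5}] r4c4 has the single candidate 5, so r4c4=5.
Step 14. [r2c1∈{6}] r2c1 has the single candidate 6 ⇒ r2c1=6.
Step 15. [r4c2∈{2}] only 2 remains possible at r4c2, so r4c2=2.
Step 16. [r5c6∈{5}] r5c6 is down to just 5, so r5c6=5.

Answer: 1 3 5 4 6 2 / 6 4 2 1 5 3 / 5 6 3 2 1 4 / 4 2 1 5 3 6 / 2 1 6 3 4 5 / 3 5 4 6 2 1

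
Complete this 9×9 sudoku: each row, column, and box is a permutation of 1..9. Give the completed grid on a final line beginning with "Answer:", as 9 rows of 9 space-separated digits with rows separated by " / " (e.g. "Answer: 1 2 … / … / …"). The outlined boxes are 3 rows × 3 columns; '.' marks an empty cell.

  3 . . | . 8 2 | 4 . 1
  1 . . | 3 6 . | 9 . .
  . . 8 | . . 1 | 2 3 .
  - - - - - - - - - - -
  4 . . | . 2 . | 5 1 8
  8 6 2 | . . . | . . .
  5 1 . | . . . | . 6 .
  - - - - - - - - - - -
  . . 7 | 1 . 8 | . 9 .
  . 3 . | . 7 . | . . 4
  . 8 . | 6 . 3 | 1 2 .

Step 1. [r3c1∈{6,7,9}] across col 1, 7 lands solely at r3c1. So r3c1=7.
Step 2. [r5c8∈{4,7}] 4 has one home in col 8: r5c8, so r5c8=4.
Step 3. [r9c1∈{9}] r9c1 is down to just 9 ⇒ r9c1=9.
Step 4. [r9c9∈{5,7}] 7 has one home in row 9: r9c9 ⇒ r9c9=7.
Step 5. [r2c9∈{5}] r2c9's peers cover all but 5 ⇒ r2c9=5.
Step 6. [r8c8∈{5,8}] col 8 places 5 nowhere but r8c8 ⇒ r8c8=5.
Step 7. [r5c6∈{5,7,9}] across col 6, 5 lands solely at r5c6 ⇒ r5c6=5.
Step 8. [r2c3∈{4}] r2c3 has the single candidate 4. So r2c3=4.
Step 9. [r6c6∈{4,7,9}] col 6 places 4 nowhere but r6c6. So r6c6=4.
Step 10. [r9c5∈{4,5}] row 9 places 4 nowhere but r9c5. So r9c5=4.
Step 11. [r1c3∈{5,6,9}] r1c3 is the only open cell in row 1 admitting 6 ⇒ r1c3=6.
Step 12. [r2c6∈{7}] r2c6 has the single candidate 7 ⇒ r2c6=7.
Step 13. [r6c9∈{2,3,9}] in row 6, 2 fits only at r6c9, so r6c9=2.
Step 14. [r5c9∈{3,9}] r5c9 is the only open cell in col 9 admitting 9 ⇒ r5c9=9.
Step 15. [r5c4∈{7}] r5c4 is down to just 7, so r5c4=7.
Step 16. [r4c4∈{9}] nothing but 9 survives at r4c4 ⇒ r4c4=9.
Step 17. [r5c7∈{3}] nothing but 3 survives at r5c7 ⇒ r5c7=3.
Step 18. [r1c4∈{5}] nothing but 5 survives at r1c4. So r1c4=5.
Step 19. [r7c7∈{6}] r7c7's peers cover all but 6, so r7c7=6.
Step 20. [r7c2∈{2,4,5}] across row 7, 4 lands solely at r7c2. So r7c2=4.
Step 21. [r8c4∈{2}] only 2 remains possible at r8c4. So r8c4=2.
Step 22. [r3c5∈{9}] r3c5's peers cover all but 9. So r3c5=9.
Step 23. [r6c5∈{3}] r6c5 has the single candidate 3. So r6c5=3.
Step 24. [r9c3∈{5}] r9c3 has the single candidate 5. So r9c3=5.
Step 25. [r8c7∈{8}] r8c7 has the single candidate 8, so r8c7=8.
Step 26. [r7c9∈{3}] nothing but 3 survives at r7c9. So r7c9=3.
Step 27. [r4c6∈{6}] nothing but 6 survives at r4c6. So r4c6=6.
Step 28. [r3c2∈{5}] only 5 remains possible at r3c2, so r3c2=5.
Step 29. [r4c3∈{3}] only 3 remains possible at r4c3. So r4c3=3.
Step 30. [r4c2∈{7}] r4c2 is down to just 7. So r4c2=7.
Step 31. [r6c4∈{8}] r6c4 is down to just 8. So r6c4=8.
Step 32. [r8c3∈{1}] r8c3 has the single candidate 1. So r8c3=1.
Step 33. [r8c1∈{6}] r8c1's peers cover all but 6 ⇒ r8c1=6.
Step 34. [r6c3∈{9}] r6c3's peers cover all but 9. So r6c3=9.
Step 35. [r2c2∈{2}] only 2 remains possible at r2c2, so r2c2=2.
Step 36. [r3c4∈{4}] only 4 remains possible at r3c4 ⇒ r3c4=4.
Step 37. [r2c8∈{8}] nothing but 8 survives at r2c8. So r2c8=8.
Step 38. [r8c6∈{9}] nothing but 9 survives at r8c6. So r8c6=9.
Step 39. [r6c7∈{7}] nothing but 7 survives at r6c7, so r6c7=7.
Step 40. [r7c1∈{2}] nothing but 2 survives at r7c1, so r7c1=2.
Step 41. [r3c9∈{6}] r3c9's peers cover all but 6, so r3c9=6.
Step 42. [r5c5∈{1}] nothing but 1 survives at r5c5. So r5c5=1.
Step 43. [r1c2∈{9}] r1c2 has the single candidate 9. So r1c2=9.
Step 44. [r1c8∈{7}] nothing but 7 survives at r1c8 ⇒ r1c8=7.
Step 45. [r7c5∈{5}] nothing but 5 survives at r7c5, so r7c5=5.

Answer: 3 9 6 5 8 2 4 7 1 / 1 2 4 3 6 7 9 8 5 / 7 5 8 4 9 1 2 3 6 / 4 7 3 9 2 6 5 1 8 / 8 6 2 7 1 5 3 4 9 / 5 1 9 8 3 4 7 6 2 / 2 4 7 1 5 8 6 9 3 / 6 3 1 2 7 9 8 5 4 / 9 8 5 6 4 3 1 2 7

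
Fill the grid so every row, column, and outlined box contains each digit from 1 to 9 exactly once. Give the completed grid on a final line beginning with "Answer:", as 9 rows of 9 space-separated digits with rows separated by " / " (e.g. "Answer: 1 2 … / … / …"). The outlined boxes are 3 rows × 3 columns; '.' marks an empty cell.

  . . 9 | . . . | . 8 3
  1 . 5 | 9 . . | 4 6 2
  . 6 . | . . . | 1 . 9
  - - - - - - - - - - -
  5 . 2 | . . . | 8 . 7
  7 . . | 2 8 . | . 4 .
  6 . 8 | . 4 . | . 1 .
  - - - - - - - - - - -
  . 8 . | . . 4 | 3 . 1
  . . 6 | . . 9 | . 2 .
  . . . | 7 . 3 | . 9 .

Step 1. [r6c9∈{5}] r6c9 is down to just 5. So r6c9=5.
Step 2. [r4c2∈{1,3,4,9}] across row 4, 4 lands solely at r4c2. So r4c2=4.
Step 3. [r3c1∈{2,3,4,8}] 8 has one home in col 1: r3c1 ⇒ r3c1=8.
Step 4. [r5c6∈{1,5,6}] r5c6 is the only open cell in row 5 admitting 5 ⇒ r5c6=5.
Step 5. [r6c4∈{3}] only 3 remains possible at r6c4 ⇒ r6c4=3.
Step 6. [r6c6∈{7}] r6c6 is down to just 7, so r6c6=7.
Step 7. [r8c4∈{1,5,8}] across col 4, 8 lands solely at r8c4, so r8c4=8.
Step 8. [r3c6∈{2}] r3c6's peers cover all but 2 ⇒ r3c6=2.
Step 9. [r7c3∈{7}] r7c3 has the single candidate 7, so r7c3=7.
Step 10. [r7c8∈{5}] r7c8's peers cover all but 5 ⇒ r7c8=5.
Step 11. [r7c4∈{6}] only 6 remains possible at r7c4 ⇒ r7c4=6.
Step 12. [r1c7∈{5,7}] r1c7 is the only open cell in col 7 admitting 5. So r1c7=5.
Step 13. [r4c4∈{1}] r4c4 is down to just 1. So r4c4=1.
Step 14. [r6c2∈{9}] only 9 remains possible at r6c2 ⇒ r6c2=9.
Step 15. [r3c4∈{4,5}] r3c4 is the only open cell in col 4 admitting 5, so r3c4=5.
Step 16. [r3c3∈{3,4}] in row 3, 4 fits only at r3c3. So r3c3=4.
Step 17. [r9c3∈{1}] r9c3's peers cover all but 1, so r9c3=1.
Step 18. [r2c2∈{3,7}] box 1 places 3 nowhere but r2c2 ⇒ r2c2=3.
Step 19. [r1c1∈{2}] r1c1's peers cover all but 2. So r1c1=2.
Step 20. [r8c5∈{1,5}] row 8 places 1 nowhere but r8c5 ⇒ r8c5=1.
Step 21. [r9c7∈{6}] nothing but 6 survives at r9c7, so r9c7=6.
Step 22. [r9c5∈{2,5}] in col 5, 5 fits only at r9c5 ⇒ r9c5=5.
Step 23. [r4c6∈{6}] only 6 remains possible at r4c6, so r4c6=6.
Step 24. [r9c1∈{4}] r9c1's peers cover all but 4 ⇒ r9c1=4.
Step 25. [r2c5∈{7}] r2c5 has the single candidate 7, so r2c5=7.
Step 26. [r1c2∈{7}] only 7 remains possible at r1c2, so r1c2=7.
Step 27. [r7c5∈{2}] r7c5 is down to just 2 ⇒ r7c5=2.
Step 28. [r5c3∈{3}] r5c3 has the single candidate 3, so r5c3=3.
Step 29. [r5c7∈{9}] only 9 remains possible at r5c7. So r5c7=9.
Step 30. [r1c4∈{4}] r1c4's peers cover all but 4, so r1c4=4.
Step 31. [r5c9∈{6}] r5c9 has the single candidate 6. So r5c9=6.
Step 32. [r1c6∈{1}] r1c6 has the single candidate 1, so r1c6=1.
Step 33. [r1c5∈{6}] r1c5's peers cover all but 6 ⇒ r1c5=6.
Step 34. [r3c5∈{3}] r3c5's peers cover all but 3, so r3c5=3.
Step 35. [r3c8∈{7}] nothing but 7 survives at r3c8. So r3c8=7.
Step 36. [r5c2∈{1}] nothing but 1 survives at r5c2 ⇒ r5c2=1.
Step 37. [r6c7∈{2}] only 2 remains possible at r6c7 ⇒ r6c7=2.
Step 38. [r7c1∈{9}] only 9 remains possible at r7c1 ⇒ r7c1=9.
Step 39. [r8c1∈{3}] r8c1 has the single candidate 3. So r8c1=3.
Step 40. [r8c7∈{7}] r8c7 has the single candidate 7, so r8c7=7.
Step 41. [r9c9∈{8}] nothing but 8 survives at r9c9. So r9c9=8.
Step 42. [r2c6∈{8}] r2c6 has the single candidate 8. So r2c6=8.
Step 43. [r8c9∈{4}] only 4 remains possible at r8c9. So r8c9=4.
Step 44. [r4c5∈{9}] nothing but 9 survives at r4c5, so r4c5=9.
Step 45. [r4c8∈{3}] r4c8 has the single candidate 3, so r4c8=3.
Step 46. [r9c2∈{2}] nothing but 2 survives at r9c2, so r9c2=2.
Step 47. [r8c2∈{5}] r8c2 has the single candidate 5 ⇒ r8c2=5.

Answer: 2 7 9 4 6 1 5 8 3 / 1 3 5 9 7 8 4 6 2 / 8 6 4 5 3 2 1 7 9 / 5 4 2 1 9 6 8 3 7 / 7 1 3 2 8 5 9 4 6 / 6 9 8 3 4 7 2 1 5 / 9 8 7 6 2 4 3 5 1 / 3 5 6 8 1 9 7 2 4 / 4 2 1 7 5 3 6 9 8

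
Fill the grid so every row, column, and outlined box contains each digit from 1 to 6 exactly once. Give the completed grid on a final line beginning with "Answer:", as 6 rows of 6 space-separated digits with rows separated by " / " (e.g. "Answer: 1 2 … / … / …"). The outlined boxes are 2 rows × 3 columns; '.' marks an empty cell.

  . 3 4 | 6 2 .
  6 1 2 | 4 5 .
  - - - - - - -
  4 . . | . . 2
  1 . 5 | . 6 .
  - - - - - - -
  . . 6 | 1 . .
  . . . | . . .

Step 1. [r6c4∈{2,3,5}] across col 4, 2 lands solely at r6c4 ⇒ r6c4=2.
Step 2. [r6c6∈{3,4,5,6}] in row 6, 6 fits only at r6c6. So r6c6=6.
Step 3. [r5c6∈{3,4,5}] col 6 places 5 nowhere but r5c6, so r5c6=5.
Step 4. [r4c4∈{3}] r4c4 is down to just 3. So r4c4=3.
Step 5. [r6c2∈{4,5}] col 2 places 5 nowhere but r6c2, so r6c2=5.
Step 6. [r6c1∈{3}] r6c1 has the single candidate 3, so r6c1=3.
Step 7. [r5c2∈{2,4}] 4 has one home in col 2: r5c2, so r5c2=4.
Step 8. [r2c6∈{3}] r2c6's peers cover all but 3. So r2c6=3.
Step 9. [r6c5∈{4}] r6c5 has the single candidate 4 ⇒ r6c5=4.
Step 10. [r3c3∈{3}] r3c3 has the single candidate 3 ⇒ r3c3=3.
Step 11. [r3c4∈{5}] nothing but 5 survives at r3c4. So r3c4=5.
Step 12. [r5c5∈{3}] r5c5 is down to just 3, so r5c5=3.
Step 13. [r6c3∈{1}] r6c3's peers cover all but 1. So r6c3=1.
Step 14. [r5c1∈{2}] r5c1 is down to just 2, so r5c1=2.
Step 15. [r4c2∈{2}] r4c2's peers cover all but 2. So r4c2=2.
Step 16. [r3c2∈{6}] r3c2 is down to just 6. So r3c2=6.
Step 17. [r3c5∈{1}] nothing but 1 survives at r3c5, so r3c5=1.
Step 18. [r1c1∈{5}] only 5 remains possible at r1c1. So r1c1=5.
Step 19. [r4c6∈{4}] only 4 remains possible at r4c6 ⇒ r4c6=4.
Step 20. [r1c6∈{1}] r1c6 is down to just 1 ⇒ r1c6=1.

Answer: 5 3 4 6 2 1 / 6 1 2 4 5 3 / 4 6 3 5 1 2 / 1 2 5 3 6 4 / 2 4 6 1 3 5 / 3 5 1 2 4 6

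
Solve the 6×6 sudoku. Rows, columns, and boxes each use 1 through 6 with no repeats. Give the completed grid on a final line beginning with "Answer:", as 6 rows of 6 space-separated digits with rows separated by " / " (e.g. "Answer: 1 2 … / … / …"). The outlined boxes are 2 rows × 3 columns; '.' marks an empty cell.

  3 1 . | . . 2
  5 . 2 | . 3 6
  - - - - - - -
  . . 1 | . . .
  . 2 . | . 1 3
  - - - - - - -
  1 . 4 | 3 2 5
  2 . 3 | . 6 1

Step 1. [r3c6∈{4}] r3c6 is down to just 4 ⇒ r3c6=4.
Step 2. [r3c1∈{6}] nothing but 6 survives at r3c1. So r3c1=6.
Step 3. [r3c5∈{5}] r3c5's peers cover all but 5. So r3c5=5.
Step 4. [r6c4∈{4}] r6c4 is down to just 4 ⇒ r6c4=4.
Step 5. [r1c3∈{6}] nothing but 6 survives at r1c3, so r1c3=6.
Step 6. [r3c2∈{3}] r3c2 is down to just 3. So r3c2=3.
Step 7. [r3c4∈{2}] r3c4 is down to just 2. So r3c4=2.
Step 8. [r4c1∈{4}] r4c1 is down to just 4, so r4c1=4.
Step 9. [r4c4∈{6}] r4c4 has the single candidate 6. So r4c4=6.
Step 10. [r2c4∈{1}] only 1 remains possible at r2c4. So r2c4=1.
Step 11. [r5c2∈{6}] r5c2 is down to just 6, so r5c2=6.
Step 12. [r1c4∈{5}] r1c4's peers cover all but 5, so r1c4=5.
Step 13. [r6c2∈{5}] r6c2's peers cover all but 5, so r6c2=5.
Step 14. [r2c2∈{4}] r2c2's peers cover all but 4, so r2c2=4.
Step 15. [r4c3∈{5}] r4c3 is down to just 5, so r4c3=5.
Step 16. [r1c5∈{4}] r1c5 is down to just 4 ⇒ r1c5=4.

Answer: 3 1 6 5 4 2 / 5 4 2 1 3 6 / 6 3 1 2 5 4 / 4 2 5 6 1 3 / 1 6 4 3 2 5 / 2 5 3 4 6 1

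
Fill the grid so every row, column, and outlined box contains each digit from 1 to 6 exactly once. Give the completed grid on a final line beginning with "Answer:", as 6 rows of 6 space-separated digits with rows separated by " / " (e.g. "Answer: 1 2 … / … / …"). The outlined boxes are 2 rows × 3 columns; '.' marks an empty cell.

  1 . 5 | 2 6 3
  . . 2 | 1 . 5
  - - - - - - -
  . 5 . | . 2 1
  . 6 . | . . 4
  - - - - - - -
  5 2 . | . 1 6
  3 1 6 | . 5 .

Step 1. [r5c4∈{3,4}] in row 5, 3 fits only at r5c4. So r5c4=3.
Step 2. [r3c3∈{3,4}] row 3 places 3 nowhere but r3c3, so r3c3=3.
Step 3. [r2c5∈{4}] r2c5 is down to just 4 ⇒ r2c5=4.
Step 4. [r2c1∈{6}] only 6 remains possible at r2c1 ⇒ r2c1=6.
Step 5. [r3c4∈{6}] nothing but 6 survives at r3c4. So r3c4=6.
Step 6. [r4c1∈{2}] r4c1's peers cover all but 2 ⇒ r4c1=2.
Step 7. [r1c2∈{4}] r1c2 has the single candidate 4 ⇒ r1c2=4.
Step 8. [r5c3∈{4}] nothing but 4 survives at r5c3, so r5c3=4.
Step 9. [r4c4∈{5}] r4c4 has the single candidate 5. So r4c4=5.
Step 10. [r3c1∈{4}] nothing but 4 survives at r3c1. So r3c1=4.
Step 11. [r4c3∈{1}] r4c3 has the single candidate 1, so r4c3=1.
Step 12. [r6c6∈{2}] nothing but 2 survives at r6c6. So r6c6=2.
Step 13. [r6c4∈{4}] nothing but 4 survives at r6c4 ⇒ r6c4=4.
Step 14. [r4c5∈{3}] r4c5 has the single candidate 3 ⇒ r4c5=3.
Step 15. [r2c2∈{3}] r2c2's peers cover all but 3 ⇒ r2c2=3.

Answer: 1 4 5 2 6 3 / 6 3 2 1 4 5 / 4 5 3 6 2 1 / 2 6 1 5 3 4 / 5 2 4 3 1 6 / 3 1 6 4 5 2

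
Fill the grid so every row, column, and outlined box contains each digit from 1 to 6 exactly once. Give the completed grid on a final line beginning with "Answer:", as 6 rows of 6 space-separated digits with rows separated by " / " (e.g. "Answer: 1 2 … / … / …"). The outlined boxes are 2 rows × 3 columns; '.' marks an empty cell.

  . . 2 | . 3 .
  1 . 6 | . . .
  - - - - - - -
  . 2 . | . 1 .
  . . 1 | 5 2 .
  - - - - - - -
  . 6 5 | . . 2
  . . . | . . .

Step 1. [r5c5∈{4}] only 4 remains possible at r5c5, so r5c5=4.
Step 2. [r5c1∈{3}] r5c1 has the single candidate 3. So r5c1=3.
Step 3. [r2c5∈{5}] nothing but 5 survives at r2c5. So r2c5=5.
Step 4. [r2c6∈{4}] nothing but 4 survives at r2c6. So r2c6=4.
Step 5. [r3c3∈{3,4}] in col 3, 3 fits only at r3c3 ⇒ r3c3=3.
Step 6. [r3c6∈{6}] r3c6 is down to just 6, so r3c6=6.
Step 7. [r4c2∈{4}] r4c2 is down to just 4 ⇒ r4c2=4.
Step 8. [r6c4∈{1,3,6}] across col 4, 3 lands solely at r6c4. So r6c4=3.
Step 9. [r1c6∈{1}] r1c6 is down to just 1. So r1c6=1.
Step 10. [r1c1∈{4,5}] r1c1 is the only open cell in row 1 admitting 4. So r1c1=4.
Step 11. [r6c5∈{6}] only 6 remains possible at r6c5 ⇒ r6c5=6.
Step 12. [r3c1∈{5}] r3c1's peers cover all but 5 ⇒ r3c1=5.
Step 13. [r1c4∈{6}] r1c4 has the single candidate 6. So r1c4=6.
Step 14. [r2c2∈{3}] r2c2 is down to just 3. So r2c2=3.
Step 15. [r6c2∈{1}] r6c2's peers cover all but 1 ⇒ r6c2=1.
Step 16. [r1c2∈{5}] nothing but 5 survives at r1c2. So r1c2=5.
Step 17. [r5c4∈{1}] only 1 remains possible at r5c4. So r5c4=1.
Step 18. [r3c4∈{4}] only 4 remains possible at r3c4 ⇒ r3c4=4.
Step 19. [r2c4∈{2}] r2c4 is down to just 2. So r2c4=2.
Step 20. [r4c6∈{3}] only 3 remains possible at r4c6. So r4c6=3.
Step 21. [r4c1∈{6}] r4c1 is down to just 6, so r4c1=6.
Step 22. [r6c1∈{2}] r6c1's peers cover all but 2 ⇒ r6c1=2.
Step 23. [r6c6∈{5}] r6c6 has the single candidate 5. So r6c6=5.
Step 24. [r6c3∈{4}] r6c3 is down to just 4. So r6c3=4.

Answer: 4 5 2 6 3 1 / 1 3 6 2 5 4 / 5 2 3 4 1 6 / 6 4 1 5 2 3 / 3 6 5 1 4 2 / 2 1 4 3 6 5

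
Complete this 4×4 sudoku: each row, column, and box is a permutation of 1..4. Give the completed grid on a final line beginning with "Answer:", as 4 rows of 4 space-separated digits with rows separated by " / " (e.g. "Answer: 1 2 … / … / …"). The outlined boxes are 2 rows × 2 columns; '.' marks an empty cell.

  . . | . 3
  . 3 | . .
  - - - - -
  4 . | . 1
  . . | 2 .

Step 1. [r1c2∈{1,2,4}] in col 2, 4 fits only at r1c2, so r1c2=4.
Step 2. [r2c3∈{1,4}] across col 3, 4 lands solely at r2c3. So r2c3=4.
Step 3. [r2c1∈{1,2}] r2c1 is the only open cell in row 2 admitting 1. So r2c1=1.
Step 4. [r1c1∈{2}] r1c1 has the single candidate 2, so r1c1=2.
Step 5. [r3c3∈{3}] only 3 remains possible at r3c3 ⇒ r3c3=3.
Step 6. [r4c4∈{4}] r4c4 has the single candidate 4. So r4c4=4.
Step 7. [r4c2∈{1}] r4c2's peers cover all but 1, so r4c2=1.
Step 8. [r3c2∈{2}] r3c2 has the single candidate 2, so r3c2=2.
Step 9. [r1c3∈{1}] r1c3's peers cover all but 1. So r1c3=1.
Step 10. [r4c1∈{3}] r4c1 is down to just 3. So r4c1=3.
Step 11. [r2c4∈{2}] r2c4 is down to just 2 ⇒ r2c4=2.

Answer: 2 4 1 3 / 1 3 4 2 / 4 2 3 1 / 3 1 2 4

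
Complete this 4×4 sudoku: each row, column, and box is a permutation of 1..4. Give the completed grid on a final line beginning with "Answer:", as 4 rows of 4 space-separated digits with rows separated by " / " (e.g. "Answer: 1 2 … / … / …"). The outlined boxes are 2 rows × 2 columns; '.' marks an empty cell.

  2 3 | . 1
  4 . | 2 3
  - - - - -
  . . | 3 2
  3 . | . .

Step 1. [r4c4∈{4}] r4c4's peers cover all but 4 ⇒ r4c4=4.
Step 2. [r2c2∈{1}] r2c2 has the single candidate 1, so r2c2=1.
Step 3. [r4c2∈{2}] only 2 remains possible at r4c2. So r4c2=2.
Step 4. [r4c3∈{1}] nothing but 1 survives at r4c3. So r4c3=1.
Step 5. [r1c3∈{4}] r1c3's peers cover all but 4. So r1c3=4.
Step 6. [r3c1∈{1}] only 1 remains possible at r3c1, so r3c1=1.
Step 7. [r3c2∈{4}] r3c2's peers cover all but 4 ⇒ r3c2=4.

Answer: 2 3 4 1 / 4 1 2 3 / 1 4 3 2 / 3 2 1 4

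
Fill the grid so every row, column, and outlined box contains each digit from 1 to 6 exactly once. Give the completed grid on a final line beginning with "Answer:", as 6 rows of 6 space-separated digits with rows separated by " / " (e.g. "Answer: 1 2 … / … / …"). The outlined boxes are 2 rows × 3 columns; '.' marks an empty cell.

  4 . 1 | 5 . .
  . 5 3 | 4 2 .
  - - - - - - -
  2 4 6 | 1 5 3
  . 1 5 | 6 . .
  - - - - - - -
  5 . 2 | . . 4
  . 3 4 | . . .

Step 1. [r5c5∈{1,3,6}] across row 5, 1 lands solely at r5c5. So r5c5=1.
Step 2. [r1c6∈{6}] r1c6 is down to just 6, so r1c6=6.
Step 3. [r5c2∈{6}] r5c2 is down to just 6 ⇒ r5c2=6.
Step 4. [r6c4∈{2}] r6c4 has the single candidate 2. So r6c4=2.
Step 5. [r4c5∈{4}] only 4 remains possible at r4c5. So r4c5=4.
Step 6. [r2c6∈{1}] r2c6's peers cover all but 1, so r2c6=1.
Step 7. [r1c5∈{3}] r1c5's peers cover all but 3. So r1c5=3.
Step 8. [r4c1∈{3}] r4c1 is down to just 3. So r4c1=3.
Step 9. [r1c2∈{2}] r1c2's peers cover all but 2 ⇒ r1c2=2.
Step 10. [r2c1∈{6}] r2c1's peers cover all but 6. So r2c1=6.
Step 11. [r6c6∈{5}] r6c6 is down to just 5, so r6c6=5.
Step 12. [r6c5∈{6}] r6c5 is down to just 6 ⇒ r6c5=6.
Step 13. [r6c1∈{1}] r6c1's peers cover all but 1. So r6c1=1.
Step 14. [r4c6∈{2}] r4c6's peers cover all but 2, so r4c6=2.
Step 15. [r5c4∈{3}] nothing but 3 survives at r5c4. So r5c4=3.

Answer: 4 2 1 5 3 6 / 6 5 3 4 2 1 / 2 4 6 1 5 3 / 3 1 5 6 4 2 / 5 6 2 3 1 4 / 1 3 4 2 6 5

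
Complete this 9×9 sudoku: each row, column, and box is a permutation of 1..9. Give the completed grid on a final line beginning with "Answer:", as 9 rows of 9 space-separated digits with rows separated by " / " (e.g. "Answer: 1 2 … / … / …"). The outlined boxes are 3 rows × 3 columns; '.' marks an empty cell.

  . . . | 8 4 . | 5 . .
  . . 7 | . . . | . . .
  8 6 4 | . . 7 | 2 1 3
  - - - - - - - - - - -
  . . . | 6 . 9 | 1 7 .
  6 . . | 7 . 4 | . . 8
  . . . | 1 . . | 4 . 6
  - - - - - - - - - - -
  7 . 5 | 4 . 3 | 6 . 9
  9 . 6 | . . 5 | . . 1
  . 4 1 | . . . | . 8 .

Step 1. [r8c4∈{2}] only 2 remains possible at r8c4 ⇒ r8c4=2.
Step 2. [r5c2∈{1,2,3,5,9}] row 5 places 1 nowhere but r5c2. So r5c2=1.
Step 3. [r6c6∈{2,8}] across col 6, 8 lands solely at r6c6 ⇒ r6c6=8.
Step 4. [r2c4∈{3,5,9}] r2c4 is the only open cell in col 4 admitting 3, so r2c4=3.
Step 5. [r6c2∈{2,3,5,7,9}] row 6 places 7 nowhere but r6c2. So r6c2=7.
Step 6. [r7c8∈{2}] r7c8's peers cover all but 2 ⇒ r7c8=2.
Step 7. [r4c9∈{2,5}] col 9 places 2 nowhere but r4c9 ⇒ r4c9=2.
Step 8. [r9c1∈{2,3}] row 9 places 2 nowhere but r9c1 ⇒ r9c1=2.
Step 9. [r8c2∈{3,8}] 3 has one home in box 7: r8c2, so r8c2=3.
Step 10. [r3c4∈{5,9}] 5 has one home in col 4: r3c4 ⇒ r3c4=5.
Step 11. [r8c7∈{7}] r8c7 has the single candidate 7. So r8c7=7.
Step 12. [r9c6∈{6}] r9c6 is down to just 6 ⇒ r9c6=6.
Step 13. [r2c5∈{1,2,6,9}] across col 5, 6 lands solely at r2c5. So r2c5=6.
Step 14. [r4c1∈{3,4,5}] in row 4, 4 fits only at r4c1. So r4c1=4.
Step 15. [r7c2∈{8}] only 8 remains possible at r7c2, so r7c2=8.
Step 16. [r4c2∈{5}] r4c2 has the single candidate 5, so r4c2=5.
Step 17. [r6c1∈{3}] only 3 remains possible at r6c1 ⇒ r6c1=3.
Step 18. [r5c8∈{3,5,9}] col 8 places 3 nowhere but r5c8 ⇒ r5c8=3.
Step 19. [r5c7∈{9}] only 9 remains possible at r5c7 ⇒ r5c7=9.
Step 20. [r5c3∈{2}] only 2 remains possible at r5c3 ⇒ r5c3=2.
Step 21. [r1c1∈{1}] r1c1 is down to just 1 ⇒ r1c1=1.
Step 22. [r1c6∈{2}] r1c6's peers cover all but 2, so r1c6=2.
Step 23. [r1c2∈{9}] r1c2's peers cover all but 9 ⇒ r1c2=9.
Step 24. [r8c8∈{4}] nothing but 4 survives at r8c8 ⇒ r8c8=4.
Step 25. [r5c5∈{5}] r5c5 is down to just 5. So r5c5=5.
Step 26. [r9c5∈{7,9}] 7 has one home in row 9: r9c5. So r9c5=7.
Step 27. [r1c8∈{6}] r1c8 has the single candidate 6. So r1c8=6.
Step 28. [r8c5∈{8}] r8c5's peers cover all but 8. So r8c5=8.
Step 29. [r4c3∈{8}] r4c3 is down to just 8. So r4c3=8.
Step 30. [r2c7∈{8}] nothing but 8 survives at r2c7. So r2c7=8.
Step 31. [r6c8∈{5}] only 5 remains possible at r6c8. So r6c8=5.
Step 32. [r6c3∈{9}] r6c3's peers cover all but 9 ⇒ r6c3=9.
Step 33. [r1c9∈{7}] r1c9's peers cover all but 7. So r1c9=7.
Step 34. [r7c5∈{1}] r7c5 is down to just 1 ⇒ r7c5=1.
Step 35. [r2c2∈{2}] only 2 remains possible at r2c2, so r2c2=2.
Step 36. [r6c5∈{2}] r6c5 is down to just 2, so r6c5=2.
Step 37. [r4c5∈{3}] r4c5's peers cover all but 3. So r4c5=3.
Step 38. [r9c9∈{5}] only 5 remains possible at r9c9 ⇒ r9c9=5.
Step 39. [r2c1∈{5}] nothing but 5 survives at r2c1 ⇒ r2c1=5.
Step 40. [r9c4∈{9}] r9c4's peers cover all but 9, so r9c4=9.
Step 41. [r3c5∈{9}] only 9 remains possible at r3c5, so r3c5=9.
Step 42. [r2c8∈{9}] r2c8 is down to just 9 ⇒ r2c8=9.
Step 43. [r9c7∈{3}] r9c7 has the single candidate 3 ⇒ r9c7=3.
Step 44. [r2c6∈{1}] nothing but 1 survives at r2c6 ⇒ r2c6=1.
Step 45. [r1c3∈{3}] r1c3 has the single candidate 3, so r1c3=3.
Step 46. [r2c9∈{4}] r2c9 is down to just 4. So r2c9=4.

Answer: 1 9 3 8 4 2 5 6 7 / 5 2 7 3 6 1 8 9 4 / 8 6 4 5 9 7 2 1 3 / 4 5 8 6 3 9 1 7 2 / 6 1 2 7 5 4 9 3 8 / 3 7 9 1 2 8 4 5 6 / 7 8 5 4 1 3 6 2 9 / 9 3 6 2 8 5 7 4 1 / 2 4 1 9 7 6 3 8 5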